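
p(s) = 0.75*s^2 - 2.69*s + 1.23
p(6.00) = 12.09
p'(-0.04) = -2.75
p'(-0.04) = -2.75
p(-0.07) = 1.42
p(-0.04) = 1.34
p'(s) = 1.5*s - 2.69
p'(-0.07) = -2.80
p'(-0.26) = -3.08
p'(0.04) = -2.63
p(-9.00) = 86.19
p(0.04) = 1.12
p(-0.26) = 1.98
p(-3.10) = 16.78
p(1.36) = -1.04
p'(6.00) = 6.31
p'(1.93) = 0.20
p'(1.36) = -0.65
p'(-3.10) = -7.34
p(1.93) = -1.17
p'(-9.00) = -16.19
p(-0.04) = 1.34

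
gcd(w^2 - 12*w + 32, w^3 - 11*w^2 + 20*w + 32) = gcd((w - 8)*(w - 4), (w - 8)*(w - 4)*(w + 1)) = w^2 - 12*w + 32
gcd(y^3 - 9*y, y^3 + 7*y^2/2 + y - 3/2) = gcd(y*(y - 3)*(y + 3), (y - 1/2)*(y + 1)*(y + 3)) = y + 3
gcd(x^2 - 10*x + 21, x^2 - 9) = x - 3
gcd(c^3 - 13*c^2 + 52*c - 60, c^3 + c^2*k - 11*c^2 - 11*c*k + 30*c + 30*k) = c^2 - 11*c + 30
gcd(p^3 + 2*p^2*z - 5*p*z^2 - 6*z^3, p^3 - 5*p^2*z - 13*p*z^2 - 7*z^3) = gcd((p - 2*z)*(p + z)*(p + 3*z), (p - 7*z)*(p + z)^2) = p + z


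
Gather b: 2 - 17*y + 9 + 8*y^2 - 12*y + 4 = 8*y^2 - 29*y + 15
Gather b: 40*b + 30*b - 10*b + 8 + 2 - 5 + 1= 60*b + 6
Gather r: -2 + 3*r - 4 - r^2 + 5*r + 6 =-r^2 + 8*r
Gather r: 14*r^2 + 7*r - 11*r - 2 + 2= 14*r^2 - 4*r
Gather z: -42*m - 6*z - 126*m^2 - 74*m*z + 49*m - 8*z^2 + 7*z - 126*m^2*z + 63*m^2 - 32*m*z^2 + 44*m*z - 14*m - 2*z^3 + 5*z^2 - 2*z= -63*m^2 - 7*m - 2*z^3 + z^2*(-32*m - 3) + z*(-126*m^2 - 30*m - 1)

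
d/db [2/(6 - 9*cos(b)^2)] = -8*sin(2*b)/(3*cos(2*b) - 1)^2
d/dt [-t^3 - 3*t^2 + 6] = 3*t*(-t - 2)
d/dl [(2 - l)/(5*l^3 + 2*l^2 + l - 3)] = (-5*l^3 - 2*l^2 - l + (l - 2)*(15*l^2 + 4*l + 1) + 3)/(5*l^3 + 2*l^2 + l - 3)^2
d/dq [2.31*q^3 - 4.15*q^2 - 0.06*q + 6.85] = 6.93*q^2 - 8.3*q - 0.06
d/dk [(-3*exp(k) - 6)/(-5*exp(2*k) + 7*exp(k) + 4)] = 15*(-exp(2*k) - 4*exp(k) + 2)*exp(k)/(25*exp(4*k) - 70*exp(3*k) + 9*exp(2*k) + 56*exp(k) + 16)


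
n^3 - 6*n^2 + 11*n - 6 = (n - 3)*(n - 2)*(n - 1)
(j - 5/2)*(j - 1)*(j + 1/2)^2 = j^4 - 5*j^3/2 - 3*j^2/4 + 13*j/8 + 5/8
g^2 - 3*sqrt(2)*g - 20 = (g - 5*sqrt(2))*(g + 2*sqrt(2))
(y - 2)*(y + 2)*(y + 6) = y^3 + 6*y^2 - 4*y - 24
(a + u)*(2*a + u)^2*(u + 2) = 4*a^3*u + 8*a^3 + 8*a^2*u^2 + 16*a^2*u + 5*a*u^3 + 10*a*u^2 + u^4 + 2*u^3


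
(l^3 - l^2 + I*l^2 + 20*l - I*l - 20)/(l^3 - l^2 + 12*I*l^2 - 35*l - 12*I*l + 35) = (l - 4*I)/(l + 7*I)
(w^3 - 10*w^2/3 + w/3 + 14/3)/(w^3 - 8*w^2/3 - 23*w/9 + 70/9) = 3*(w + 1)/(3*w + 5)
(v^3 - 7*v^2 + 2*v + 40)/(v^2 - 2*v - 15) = (v^2 - 2*v - 8)/(v + 3)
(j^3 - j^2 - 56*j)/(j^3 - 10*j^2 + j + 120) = j*(j + 7)/(j^2 - 2*j - 15)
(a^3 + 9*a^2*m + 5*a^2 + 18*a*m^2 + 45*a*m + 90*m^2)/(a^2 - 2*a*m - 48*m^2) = (a^2 + 3*a*m + 5*a + 15*m)/(a - 8*m)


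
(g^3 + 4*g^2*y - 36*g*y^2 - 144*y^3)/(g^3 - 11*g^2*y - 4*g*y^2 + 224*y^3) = (g^2 - 36*y^2)/(g^2 - 15*g*y + 56*y^2)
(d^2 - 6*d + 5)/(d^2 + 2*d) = (d^2 - 6*d + 5)/(d*(d + 2))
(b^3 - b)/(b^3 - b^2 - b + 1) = b/(b - 1)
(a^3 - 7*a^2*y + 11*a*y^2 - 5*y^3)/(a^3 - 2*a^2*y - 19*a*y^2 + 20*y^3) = (a - y)/(a + 4*y)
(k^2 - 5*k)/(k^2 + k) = (k - 5)/(k + 1)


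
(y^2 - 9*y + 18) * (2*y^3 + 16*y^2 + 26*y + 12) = 2*y^5 - 2*y^4 - 82*y^3 + 66*y^2 + 360*y + 216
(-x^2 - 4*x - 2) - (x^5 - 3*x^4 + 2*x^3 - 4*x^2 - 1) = -x^5 + 3*x^4 - 2*x^3 + 3*x^2 - 4*x - 1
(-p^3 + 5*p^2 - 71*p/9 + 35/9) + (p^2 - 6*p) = -p^3 + 6*p^2 - 125*p/9 + 35/9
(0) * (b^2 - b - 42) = 0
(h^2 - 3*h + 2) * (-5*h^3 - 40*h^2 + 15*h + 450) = -5*h^5 - 25*h^4 + 125*h^3 + 325*h^2 - 1320*h + 900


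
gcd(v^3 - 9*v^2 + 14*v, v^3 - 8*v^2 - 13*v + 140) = v - 7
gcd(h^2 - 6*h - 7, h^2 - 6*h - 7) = h^2 - 6*h - 7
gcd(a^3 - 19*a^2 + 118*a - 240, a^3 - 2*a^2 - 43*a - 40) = a - 8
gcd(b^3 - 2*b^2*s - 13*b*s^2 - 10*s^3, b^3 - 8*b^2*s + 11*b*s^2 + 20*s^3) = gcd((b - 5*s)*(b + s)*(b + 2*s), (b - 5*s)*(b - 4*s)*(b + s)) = -b^2 + 4*b*s + 5*s^2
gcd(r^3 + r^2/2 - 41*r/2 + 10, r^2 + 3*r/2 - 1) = r - 1/2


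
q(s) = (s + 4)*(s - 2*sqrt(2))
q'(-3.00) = -4.83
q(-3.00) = -5.83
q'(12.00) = 25.17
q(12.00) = 146.75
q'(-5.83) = -10.49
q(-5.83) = 15.84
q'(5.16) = 11.49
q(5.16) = 21.36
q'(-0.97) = -0.77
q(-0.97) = -11.51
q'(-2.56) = -3.95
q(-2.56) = -7.76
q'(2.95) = 7.07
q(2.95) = 0.84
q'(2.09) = 5.35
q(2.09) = -4.50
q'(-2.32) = -3.47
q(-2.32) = -8.65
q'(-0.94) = -0.71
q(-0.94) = -11.53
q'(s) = 2*s - 2*sqrt(2) + 4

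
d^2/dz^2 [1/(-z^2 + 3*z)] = 2*(z*(z - 3) - (2*z - 3)^2)/(z^3*(z - 3)^3)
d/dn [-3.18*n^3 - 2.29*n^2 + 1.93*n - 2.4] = -9.54*n^2 - 4.58*n + 1.93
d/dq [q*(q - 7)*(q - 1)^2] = 4*q^3 - 27*q^2 + 30*q - 7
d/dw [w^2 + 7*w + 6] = 2*w + 7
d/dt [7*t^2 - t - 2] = 14*t - 1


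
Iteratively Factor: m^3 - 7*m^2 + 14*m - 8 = (m - 1)*(m^2 - 6*m + 8) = (m - 4)*(m - 1)*(m - 2)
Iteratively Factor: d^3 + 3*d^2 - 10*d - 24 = (d + 4)*(d^2 - d - 6) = (d + 2)*(d + 4)*(d - 3)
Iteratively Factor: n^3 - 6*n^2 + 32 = (n - 4)*(n^2 - 2*n - 8) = (n - 4)*(n + 2)*(n - 4)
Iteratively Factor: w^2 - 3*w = (w - 3)*(w)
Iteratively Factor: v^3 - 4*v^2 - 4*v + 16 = (v - 4)*(v^2 - 4) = (v - 4)*(v + 2)*(v - 2)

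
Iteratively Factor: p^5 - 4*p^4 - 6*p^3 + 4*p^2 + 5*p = (p - 1)*(p^4 - 3*p^3 - 9*p^2 - 5*p) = (p - 1)*(p + 1)*(p^3 - 4*p^2 - 5*p) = p*(p - 1)*(p + 1)*(p^2 - 4*p - 5) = p*(p - 5)*(p - 1)*(p + 1)*(p + 1)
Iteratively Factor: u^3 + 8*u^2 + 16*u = (u + 4)*(u^2 + 4*u) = (u + 4)^2*(u)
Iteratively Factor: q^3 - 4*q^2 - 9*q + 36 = (q - 4)*(q^2 - 9) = (q - 4)*(q - 3)*(q + 3)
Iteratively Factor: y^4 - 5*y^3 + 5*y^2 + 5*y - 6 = (y - 3)*(y^3 - 2*y^2 - y + 2) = (y - 3)*(y - 2)*(y^2 - 1) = (y - 3)*(y - 2)*(y - 1)*(y + 1)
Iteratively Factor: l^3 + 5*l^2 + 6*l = (l + 3)*(l^2 + 2*l) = (l + 2)*(l + 3)*(l)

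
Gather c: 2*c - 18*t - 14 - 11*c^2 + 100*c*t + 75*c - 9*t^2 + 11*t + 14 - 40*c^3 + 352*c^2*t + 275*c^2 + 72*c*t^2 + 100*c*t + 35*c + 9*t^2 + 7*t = -40*c^3 + c^2*(352*t + 264) + c*(72*t^2 + 200*t + 112)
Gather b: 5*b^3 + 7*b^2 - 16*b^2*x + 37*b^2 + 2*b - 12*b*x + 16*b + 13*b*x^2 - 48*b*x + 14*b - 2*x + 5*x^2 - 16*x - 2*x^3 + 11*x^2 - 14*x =5*b^3 + b^2*(44 - 16*x) + b*(13*x^2 - 60*x + 32) - 2*x^3 + 16*x^2 - 32*x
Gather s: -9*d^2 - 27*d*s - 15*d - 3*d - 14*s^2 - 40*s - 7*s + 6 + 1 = -9*d^2 - 18*d - 14*s^2 + s*(-27*d - 47) + 7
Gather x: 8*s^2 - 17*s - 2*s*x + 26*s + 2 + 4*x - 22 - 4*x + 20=8*s^2 - 2*s*x + 9*s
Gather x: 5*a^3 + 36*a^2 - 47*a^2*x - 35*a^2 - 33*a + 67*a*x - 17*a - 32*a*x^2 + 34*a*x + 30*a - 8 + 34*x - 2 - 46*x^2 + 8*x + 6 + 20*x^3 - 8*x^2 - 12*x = 5*a^3 + a^2 - 20*a + 20*x^3 + x^2*(-32*a - 54) + x*(-47*a^2 + 101*a + 30) - 4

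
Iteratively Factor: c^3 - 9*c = (c - 3)*(c^2 + 3*c) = (c - 3)*(c + 3)*(c)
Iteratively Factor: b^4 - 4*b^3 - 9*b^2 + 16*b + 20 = (b - 5)*(b^3 + b^2 - 4*b - 4) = (b - 5)*(b + 1)*(b^2 - 4) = (b - 5)*(b + 1)*(b + 2)*(b - 2)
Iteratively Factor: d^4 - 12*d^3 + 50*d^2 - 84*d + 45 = (d - 5)*(d^3 - 7*d^2 + 15*d - 9) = (d - 5)*(d - 3)*(d^2 - 4*d + 3) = (d - 5)*(d - 3)^2*(d - 1)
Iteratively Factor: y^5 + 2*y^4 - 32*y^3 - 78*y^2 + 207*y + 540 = (y + 4)*(y^4 - 2*y^3 - 24*y^2 + 18*y + 135) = (y + 3)*(y + 4)*(y^3 - 5*y^2 - 9*y + 45) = (y + 3)^2*(y + 4)*(y^2 - 8*y + 15) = (y - 3)*(y + 3)^2*(y + 4)*(y - 5)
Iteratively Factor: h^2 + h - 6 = (h - 2)*(h + 3)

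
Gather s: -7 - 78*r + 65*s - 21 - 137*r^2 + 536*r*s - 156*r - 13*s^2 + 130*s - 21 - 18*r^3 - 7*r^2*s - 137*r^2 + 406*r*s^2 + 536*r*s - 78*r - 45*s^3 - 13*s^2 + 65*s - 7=-18*r^3 - 274*r^2 - 312*r - 45*s^3 + s^2*(406*r - 26) + s*(-7*r^2 + 1072*r + 260) - 56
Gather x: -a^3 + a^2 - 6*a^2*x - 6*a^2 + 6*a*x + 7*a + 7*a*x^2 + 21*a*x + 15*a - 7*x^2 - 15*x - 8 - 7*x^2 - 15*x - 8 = -a^3 - 5*a^2 + 22*a + x^2*(7*a - 14) + x*(-6*a^2 + 27*a - 30) - 16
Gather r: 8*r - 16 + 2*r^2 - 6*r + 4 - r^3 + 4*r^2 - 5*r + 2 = -r^3 + 6*r^2 - 3*r - 10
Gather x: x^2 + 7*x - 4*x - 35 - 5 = x^2 + 3*x - 40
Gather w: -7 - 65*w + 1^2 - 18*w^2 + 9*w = -18*w^2 - 56*w - 6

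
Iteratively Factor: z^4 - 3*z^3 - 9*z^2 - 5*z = (z + 1)*(z^3 - 4*z^2 - 5*z) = (z - 5)*(z + 1)*(z^2 + z) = (z - 5)*(z + 1)^2*(z)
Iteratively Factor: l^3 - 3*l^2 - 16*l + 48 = (l + 4)*(l^2 - 7*l + 12) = (l - 3)*(l + 4)*(l - 4)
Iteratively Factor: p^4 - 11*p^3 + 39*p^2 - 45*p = (p - 5)*(p^3 - 6*p^2 + 9*p) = (p - 5)*(p - 3)*(p^2 - 3*p) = (p - 5)*(p - 3)^2*(p)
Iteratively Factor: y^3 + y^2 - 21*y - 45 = (y - 5)*(y^2 + 6*y + 9) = (y - 5)*(y + 3)*(y + 3)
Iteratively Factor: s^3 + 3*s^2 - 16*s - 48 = (s + 4)*(s^2 - s - 12) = (s - 4)*(s + 4)*(s + 3)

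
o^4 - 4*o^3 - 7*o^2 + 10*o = o*(o - 5)*(o - 1)*(o + 2)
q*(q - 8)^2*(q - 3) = q^4 - 19*q^3 + 112*q^2 - 192*q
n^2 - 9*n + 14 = (n - 7)*(n - 2)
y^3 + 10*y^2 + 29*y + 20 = (y + 1)*(y + 4)*(y + 5)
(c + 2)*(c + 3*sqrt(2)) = c^2 + 2*c + 3*sqrt(2)*c + 6*sqrt(2)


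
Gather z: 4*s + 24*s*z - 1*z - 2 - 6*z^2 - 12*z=4*s - 6*z^2 + z*(24*s - 13) - 2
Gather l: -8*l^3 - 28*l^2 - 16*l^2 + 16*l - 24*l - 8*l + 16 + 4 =-8*l^3 - 44*l^2 - 16*l + 20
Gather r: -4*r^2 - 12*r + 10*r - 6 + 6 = -4*r^2 - 2*r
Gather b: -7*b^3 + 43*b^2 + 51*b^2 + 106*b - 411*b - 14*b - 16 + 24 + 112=-7*b^3 + 94*b^2 - 319*b + 120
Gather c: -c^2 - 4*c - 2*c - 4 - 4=-c^2 - 6*c - 8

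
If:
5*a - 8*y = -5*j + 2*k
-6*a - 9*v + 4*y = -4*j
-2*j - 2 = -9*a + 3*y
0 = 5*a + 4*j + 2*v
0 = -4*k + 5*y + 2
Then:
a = 444/2563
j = -301/2563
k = 193/466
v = -508/2563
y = -16/233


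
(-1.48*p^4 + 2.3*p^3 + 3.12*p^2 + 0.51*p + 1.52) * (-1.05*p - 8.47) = 1.554*p^5 + 10.1206*p^4 - 22.757*p^3 - 26.9619*p^2 - 5.9157*p - 12.8744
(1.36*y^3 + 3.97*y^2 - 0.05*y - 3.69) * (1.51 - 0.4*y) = -0.544*y^4 + 0.4656*y^3 + 6.0147*y^2 + 1.4005*y - 5.5719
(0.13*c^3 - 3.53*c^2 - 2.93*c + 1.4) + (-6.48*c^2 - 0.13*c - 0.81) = 0.13*c^3 - 10.01*c^2 - 3.06*c + 0.59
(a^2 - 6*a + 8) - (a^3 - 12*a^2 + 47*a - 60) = -a^3 + 13*a^2 - 53*a + 68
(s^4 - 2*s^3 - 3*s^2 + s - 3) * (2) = 2*s^4 - 4*s^3 - 6*s^2 + 2*s - 6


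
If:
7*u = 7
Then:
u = 1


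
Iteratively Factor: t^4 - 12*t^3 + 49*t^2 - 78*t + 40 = (t - 2)*(t^3 - 10*t^2 + 29*t - 20) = (t - 2)*(t - 1)*(t^2 - 9*t + 20) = (t - 5)*(t - 2)*(t - 1)*(t - 4)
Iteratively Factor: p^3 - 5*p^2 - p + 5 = (p - 1)*(p^2 - 4*p - 5) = (p - 5)*(p - 1)*(p + 1)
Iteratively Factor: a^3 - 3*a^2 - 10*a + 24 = (a - 4)*(a^2 + a - 6) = (a - 4)*(a + 3)*(a - 2)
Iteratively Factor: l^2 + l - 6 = (l - 2)*(l + 3)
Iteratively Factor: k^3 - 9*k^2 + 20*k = (k - 5)*(k^2 - 4*k) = k*(k - 5)*(k - 4)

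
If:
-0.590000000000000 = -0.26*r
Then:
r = 2.27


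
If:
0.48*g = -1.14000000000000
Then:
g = -2.38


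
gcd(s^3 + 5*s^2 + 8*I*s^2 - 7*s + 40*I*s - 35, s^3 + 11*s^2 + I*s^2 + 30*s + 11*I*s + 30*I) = s^2 + s*(5 + I) + 5*I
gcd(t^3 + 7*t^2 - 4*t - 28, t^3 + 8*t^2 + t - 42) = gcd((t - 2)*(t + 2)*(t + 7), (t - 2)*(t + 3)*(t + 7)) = t^2 + 5*t - 14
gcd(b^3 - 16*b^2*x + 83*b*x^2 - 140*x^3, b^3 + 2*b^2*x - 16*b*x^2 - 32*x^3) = -b + 4*x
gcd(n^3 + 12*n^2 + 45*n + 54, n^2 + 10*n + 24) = n + 6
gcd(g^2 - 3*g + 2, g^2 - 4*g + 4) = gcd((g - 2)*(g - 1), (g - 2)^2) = g - 2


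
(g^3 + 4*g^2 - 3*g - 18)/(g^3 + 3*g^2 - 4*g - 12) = (g + 3)/(g + 2)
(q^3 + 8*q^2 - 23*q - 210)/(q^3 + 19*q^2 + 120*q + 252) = (q - 5)/(q + 6)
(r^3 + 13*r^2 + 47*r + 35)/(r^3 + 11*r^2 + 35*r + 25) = (r + 7)/(r + 5)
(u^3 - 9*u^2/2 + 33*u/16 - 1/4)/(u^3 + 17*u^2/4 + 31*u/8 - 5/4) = (4*u^2 - 17*u + 4)/(2*(2*u^2 + 9*u + 10))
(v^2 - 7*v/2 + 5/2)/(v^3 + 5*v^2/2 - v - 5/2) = (2*v - 5)/(2*v^2 + 7*v + 5)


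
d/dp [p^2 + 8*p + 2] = 2*p + 8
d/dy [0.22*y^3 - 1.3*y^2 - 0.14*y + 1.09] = 0.66*y^2 - 2.6*y - 0.14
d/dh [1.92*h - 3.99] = 1.92000000000000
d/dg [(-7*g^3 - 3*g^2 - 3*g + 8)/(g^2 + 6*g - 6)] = (-7*g^4 - 84*g^3 + 111*g^2 + 20*g - 30)/(g^4 + 12*g^3 + 24*g^2 - 72*g + 36)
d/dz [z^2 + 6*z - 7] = 2*z + 6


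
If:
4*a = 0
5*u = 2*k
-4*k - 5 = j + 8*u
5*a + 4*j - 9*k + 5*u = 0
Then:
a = 0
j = -175/179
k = -100/179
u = -40/179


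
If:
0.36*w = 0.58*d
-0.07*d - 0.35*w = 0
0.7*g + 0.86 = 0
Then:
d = 0.00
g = -1.23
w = 0.00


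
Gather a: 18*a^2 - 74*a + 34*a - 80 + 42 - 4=18*a^2 - 40*a - 42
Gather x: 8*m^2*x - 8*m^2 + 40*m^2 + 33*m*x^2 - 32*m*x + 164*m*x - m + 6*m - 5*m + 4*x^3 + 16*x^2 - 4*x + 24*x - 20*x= 32*m^2 + 4*x^3 + x^2*(33*m + 16) + x*(8*m^2 + 132*m)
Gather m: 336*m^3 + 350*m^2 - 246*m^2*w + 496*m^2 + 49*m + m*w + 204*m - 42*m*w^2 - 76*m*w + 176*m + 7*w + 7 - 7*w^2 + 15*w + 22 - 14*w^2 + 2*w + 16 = 336*m^3 + m^2*(846 - 246*w) + m*(-42*w^2 - 75*w + 429) - 21*w^2 + 24*w + 45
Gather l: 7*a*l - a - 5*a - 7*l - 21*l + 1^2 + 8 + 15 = -6*a + l*(7*a - 28) + 24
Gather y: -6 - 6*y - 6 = -6*y - 12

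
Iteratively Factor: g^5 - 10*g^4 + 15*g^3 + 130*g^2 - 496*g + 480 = (g - 2)*(g^4 - 8*g^3 - g^2 + 128*g - 240) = (g - 5)*(g - 2)*(g^3 - 3*g^2 - 16*g + 48) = (g - 5)*(g - 2)*(g + 4)*(g^2 - 7*g + 12) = (g - 5)*(g - 3)*(g - 2)*(g + 4)*(g - 4)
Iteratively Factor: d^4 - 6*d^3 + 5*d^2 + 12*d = (d + 1)*(d^3 - 7*d^2 + 12*d) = d*(d + 1)*(d^2 - 7*d + 12) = d*(d - 3)*(d + 1)*(d - 4)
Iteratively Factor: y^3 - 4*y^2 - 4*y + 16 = (y - 4)*(y^2 - 4) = (y - 4)*(y - 2)*(y + 2)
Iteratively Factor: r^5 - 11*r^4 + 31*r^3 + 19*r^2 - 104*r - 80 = (r + 1)*(r^4 - 12*r^3 + 43*r^2 - 24*r - 80) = (r - 5)*(r + 1)*(r^3 - 7*r^2 + 8*r + 16) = (r - 5)*(r - 4)*(r + 1)*(r^2 - 3*r - 4) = (r - 5)*(r - 4)^2*(r + 1)*(r + 1)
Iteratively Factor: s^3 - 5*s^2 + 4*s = (s)*(s^2 - 5*s + 4) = s*(s - 1)*(s - 4)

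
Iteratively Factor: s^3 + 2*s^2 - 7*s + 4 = (s - 1)*(s^2 + 3*s - 4) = (s - 1)^2*(s + 4)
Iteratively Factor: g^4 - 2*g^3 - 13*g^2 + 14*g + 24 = (g + 3)*(g^3 - 5*g^2 + 2*g + 8) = (g + 1)*(g + 3)*(g^2 - 6*g + 8) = (g - 2)*(g + 1)*(g + 3)*(g - 4)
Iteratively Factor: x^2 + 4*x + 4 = (x + 2)*(x + 2)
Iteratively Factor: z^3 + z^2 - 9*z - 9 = (z - 3)*(z^2 + 4*z + 3) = (z - 3)*(z + 1)*(z + 3)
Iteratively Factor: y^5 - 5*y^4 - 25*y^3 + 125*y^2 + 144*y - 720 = (y + 4)*(y^4 - 9*y^3 + 11*y^2 + 81*y - 180) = (y + 3)*(y + 4)*(y^3 - 12*y^2 + 47*y - 60) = (y - 5)*(y + 3)*(y + 4)*(y^2 - 7*y + 12) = (y - 5)*(y - 4)*(y + 3)*(y + 4)*(y - 3)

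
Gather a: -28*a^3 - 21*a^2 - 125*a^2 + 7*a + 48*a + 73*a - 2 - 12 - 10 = -28*a^3 - 146*a^2 + 128*a - 24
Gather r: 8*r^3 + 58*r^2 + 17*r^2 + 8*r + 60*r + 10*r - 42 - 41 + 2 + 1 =8*r^3 + 75*r^2 + 78*r - 80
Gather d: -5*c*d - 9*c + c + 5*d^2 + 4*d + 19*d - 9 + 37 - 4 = -8*c + 5*d^2 + d*(23 - 5*c) + 24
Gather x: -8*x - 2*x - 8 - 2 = -10*x - 10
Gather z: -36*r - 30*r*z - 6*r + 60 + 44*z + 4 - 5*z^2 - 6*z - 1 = -42*r - 5*z^2 + z*(38 - 30*r) + 63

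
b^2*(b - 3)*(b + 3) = b^4 - 9*b^2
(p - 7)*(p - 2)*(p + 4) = p^3 - 5*p^2 - 22*p + 56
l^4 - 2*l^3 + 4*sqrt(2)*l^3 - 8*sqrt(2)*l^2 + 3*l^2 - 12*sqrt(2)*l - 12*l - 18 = (l - 3)*(l + 1)*(l + sqrt(2))*(l + 3*sqrt(2))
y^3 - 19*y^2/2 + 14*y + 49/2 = (y - 7)*(y - 7/2)*(y + 1)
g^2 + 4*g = g*(g + 4)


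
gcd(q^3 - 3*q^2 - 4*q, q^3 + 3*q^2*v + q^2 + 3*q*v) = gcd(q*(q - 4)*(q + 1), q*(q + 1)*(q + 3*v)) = q^2 + q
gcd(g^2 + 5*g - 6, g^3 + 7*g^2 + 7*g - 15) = g - 1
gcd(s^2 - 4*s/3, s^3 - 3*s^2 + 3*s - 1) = 1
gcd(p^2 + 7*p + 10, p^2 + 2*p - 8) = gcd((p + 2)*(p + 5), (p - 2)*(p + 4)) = 1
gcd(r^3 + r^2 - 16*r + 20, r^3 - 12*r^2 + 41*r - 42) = r - 2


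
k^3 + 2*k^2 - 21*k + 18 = (k - 3)*(k - 1)*(k + 6)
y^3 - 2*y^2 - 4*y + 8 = (y - 2)^2*(y + 2)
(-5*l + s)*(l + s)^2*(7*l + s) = -35*l^4 - 68*l^3*s - 30*l^2*s^2 + 4*l*s^3 + s^4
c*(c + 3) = c^2 + 3*c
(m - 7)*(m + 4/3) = m^2 - 17*m/3 - 28/3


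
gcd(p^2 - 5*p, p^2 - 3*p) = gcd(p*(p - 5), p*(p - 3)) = p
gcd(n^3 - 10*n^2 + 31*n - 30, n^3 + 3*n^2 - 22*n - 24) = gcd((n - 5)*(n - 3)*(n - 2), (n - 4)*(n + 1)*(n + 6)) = 1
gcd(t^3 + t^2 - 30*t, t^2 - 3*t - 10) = t - 5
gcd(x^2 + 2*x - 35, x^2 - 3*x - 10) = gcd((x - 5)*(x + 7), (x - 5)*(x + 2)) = x - 5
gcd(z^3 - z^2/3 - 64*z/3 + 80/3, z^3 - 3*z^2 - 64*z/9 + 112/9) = z^2 - 16*z/3 + 16/3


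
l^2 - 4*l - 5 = (l - 5)*(l + 1)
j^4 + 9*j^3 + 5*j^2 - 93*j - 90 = (j - 3)*(j + 1)*(j + 5)*(j + 6)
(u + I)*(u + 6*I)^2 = u^3 + 13*I*u^2 - 48*u - 36*I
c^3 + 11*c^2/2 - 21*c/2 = c*(c - 3/2)*(c + 7)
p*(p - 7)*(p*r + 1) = p^3*r - 7*p^2*r + p^2 - 7*p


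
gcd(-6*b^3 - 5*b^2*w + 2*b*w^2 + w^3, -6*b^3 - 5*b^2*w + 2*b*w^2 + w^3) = -6*b^3 - 5*b^2*w + 2*b*w^2 + w^3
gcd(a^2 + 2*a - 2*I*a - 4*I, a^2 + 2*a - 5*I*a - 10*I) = a + 2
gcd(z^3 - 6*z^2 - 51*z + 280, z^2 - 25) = z - 5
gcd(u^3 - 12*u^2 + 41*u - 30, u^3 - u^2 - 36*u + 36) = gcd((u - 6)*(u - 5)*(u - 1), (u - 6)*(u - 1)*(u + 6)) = u^2 - 7*u + 6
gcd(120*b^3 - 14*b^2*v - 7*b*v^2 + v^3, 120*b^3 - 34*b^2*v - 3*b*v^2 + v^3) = -5*b + v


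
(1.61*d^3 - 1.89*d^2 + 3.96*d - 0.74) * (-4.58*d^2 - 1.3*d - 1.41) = -7.3738*d^5 + 6.5632*d^4 - 17.9499*d^3 + 0.9061*d^2 - 4.6216*d + 1.0434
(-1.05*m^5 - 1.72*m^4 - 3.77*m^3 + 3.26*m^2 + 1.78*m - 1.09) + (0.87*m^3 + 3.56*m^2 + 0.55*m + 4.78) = -1.05*m^5 - 1.72*m^4 - 2.9*m^3 + 6.82*m^2 + 2.33*m + 3.69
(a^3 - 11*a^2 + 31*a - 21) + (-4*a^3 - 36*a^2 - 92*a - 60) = -3*a^3 - 47*a^2 - 61*a - 81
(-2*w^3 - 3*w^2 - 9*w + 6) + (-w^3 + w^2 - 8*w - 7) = -3*w^3 - 2*w^2 - 17*w - 1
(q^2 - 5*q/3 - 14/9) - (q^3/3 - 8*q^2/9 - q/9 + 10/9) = -q^3/3 + 17*q^2/9 - 14*q/9 - 8/3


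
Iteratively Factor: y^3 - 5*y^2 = (y)*(y^2 - 5*y) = y^2*(y - 5)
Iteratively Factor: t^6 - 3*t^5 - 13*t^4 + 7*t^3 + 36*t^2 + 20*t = (t + 1)*(t^5 - 4*t^4 - 9*t^3 + 16*t^2 + 20*t) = t*(t + 1)*(t^4 - 4*t^3 - 9*t^2 + 16*t + 20) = t*(t + 1)^2*(t^3 - 5*t^2 - 4*t + 20) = t*(t + 1)^2*(t + 2)*(t^2 - 7*t + 10) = t*(t - 2)*(t + 1)^2*(t + 2)*(t - 5)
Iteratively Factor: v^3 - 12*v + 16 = (v - 2)*(v^2 + 2*v - 8) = (v - 2)^2*(v + 4)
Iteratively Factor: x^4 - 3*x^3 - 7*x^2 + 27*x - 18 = (x - 3)*(x^3 - 7*x + 6) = (x - 3)*(x - 2)*(x^2 + 2*x - 3) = (x - 3)*(x - 2)*(x - 1)*(x + 3)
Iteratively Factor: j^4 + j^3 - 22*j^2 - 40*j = (j + 2)*(j^3 - j^2 - 20*j) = j*(j + 2)*(j^2 - j - 20) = j*(j + 2)*(j + 4)*(j - 5)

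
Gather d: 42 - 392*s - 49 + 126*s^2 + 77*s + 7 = 126*s^2 - 315*s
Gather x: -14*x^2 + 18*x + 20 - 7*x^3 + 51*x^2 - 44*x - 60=-7*x^3 + 37*x^2 - 26*x - 40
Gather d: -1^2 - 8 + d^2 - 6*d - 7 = d^2 - 6*d - 16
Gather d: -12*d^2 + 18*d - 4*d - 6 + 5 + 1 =-12*d^2 + 14*d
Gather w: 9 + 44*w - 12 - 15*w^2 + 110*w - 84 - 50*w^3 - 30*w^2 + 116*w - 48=-50*w^3 - 45*w^2 + 270*w - 135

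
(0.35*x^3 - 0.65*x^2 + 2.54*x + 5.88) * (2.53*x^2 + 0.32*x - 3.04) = 0.8855*x^5 - 1.5325*x^4 + 5.1542*x^3 + 17.6652*x^2 - 5.84*x - 17.8752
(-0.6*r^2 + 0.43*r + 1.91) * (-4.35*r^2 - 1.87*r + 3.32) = 2.61*r^4 - 0.7485*r^3 - 11.1046*r^2 - 2.1441*r + 6.3412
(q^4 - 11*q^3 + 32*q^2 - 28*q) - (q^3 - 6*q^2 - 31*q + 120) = q^4 - 12*q^3 + 38*q^2 + 3*q - 120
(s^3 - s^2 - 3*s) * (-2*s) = -2*s^4 + 2*s^3 + 6*s^2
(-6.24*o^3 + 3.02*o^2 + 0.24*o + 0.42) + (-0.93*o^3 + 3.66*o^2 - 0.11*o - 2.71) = -7.17*o^3 + 6.68*o^2 + 0.13*o - 2.29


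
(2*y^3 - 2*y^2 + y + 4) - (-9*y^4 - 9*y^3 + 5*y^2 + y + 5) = 9*y^4 + 11*y^3 - 7*y^2 - 1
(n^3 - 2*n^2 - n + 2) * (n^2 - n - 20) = n^5 - 3*n^4 - 19*n^3 + 43*n^2 + 18*n - 40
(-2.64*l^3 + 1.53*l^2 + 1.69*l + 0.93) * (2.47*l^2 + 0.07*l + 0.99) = -6.5208*l^5 + 3.5943*l^4 + 1.6678*l^3 + 3.9301*l^2 + 1.7382*l + 0.9207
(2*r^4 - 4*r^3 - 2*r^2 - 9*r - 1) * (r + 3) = 2*r^5 + 2*r^4 - 14*r^3 - 15*r^2 - 28*r - 3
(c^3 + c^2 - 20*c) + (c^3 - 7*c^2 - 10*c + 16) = 2*c^3 - 6*c^2 - 30*c + 16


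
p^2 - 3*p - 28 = (p - 7)*(p + 4)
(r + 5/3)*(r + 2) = r^2 + 11*r/3 + 10/3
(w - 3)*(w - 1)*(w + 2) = w^3 - 2*w^2 - 5*w + 6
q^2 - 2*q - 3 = (q - 3)*(q + 1)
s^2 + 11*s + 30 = (s + 5)*(s + 6)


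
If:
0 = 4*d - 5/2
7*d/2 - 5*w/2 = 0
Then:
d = 5/8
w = 7/8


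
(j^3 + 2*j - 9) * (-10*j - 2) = -10*j^4 - 2*j^3 - 20*j^2 + 86*j + 18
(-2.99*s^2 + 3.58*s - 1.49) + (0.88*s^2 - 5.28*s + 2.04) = -2.11*s^2 - 1.7*s + 0.55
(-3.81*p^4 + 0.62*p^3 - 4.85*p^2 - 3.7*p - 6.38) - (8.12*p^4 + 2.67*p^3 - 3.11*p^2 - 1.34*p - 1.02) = -11.93*p^4 - 2.05*p^3 - 1.74*p^2 - 2.36*p - 5.36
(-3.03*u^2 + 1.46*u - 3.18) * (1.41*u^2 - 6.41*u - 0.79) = -4.2723*u^4 + 21.4809*u^3 - 11.4487*u^2 + 19.2304*u + 2.5122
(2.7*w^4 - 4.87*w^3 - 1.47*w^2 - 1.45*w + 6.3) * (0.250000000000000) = 0.675*w^4 - 1.2175*w^3 - 0.3675*w^2 - 0.3625*w + 1.575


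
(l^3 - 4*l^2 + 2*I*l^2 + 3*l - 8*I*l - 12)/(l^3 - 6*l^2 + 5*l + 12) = (l^2 + 2*I*l + 3)/(l^2 - 2*l - 3)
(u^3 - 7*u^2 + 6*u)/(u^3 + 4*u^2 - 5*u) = (u - 6)/(u + 5)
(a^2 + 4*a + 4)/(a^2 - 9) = (a^2 + 4*a + 4)/(a^2 - 9)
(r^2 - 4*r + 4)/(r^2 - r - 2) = (r - 2)/(r + 1)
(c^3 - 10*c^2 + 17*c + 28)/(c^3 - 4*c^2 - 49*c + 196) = (c + 1)/(c + 7)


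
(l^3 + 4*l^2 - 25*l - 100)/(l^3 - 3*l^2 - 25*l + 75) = (l + 4)/(l - 3)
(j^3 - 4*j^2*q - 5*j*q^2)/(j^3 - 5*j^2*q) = (j + q)/j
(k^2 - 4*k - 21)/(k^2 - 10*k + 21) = (k + 3)/(k - 3)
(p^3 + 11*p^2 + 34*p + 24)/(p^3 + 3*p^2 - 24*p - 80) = (p^2 + 7*p + 6)/(p^2 - p - 20)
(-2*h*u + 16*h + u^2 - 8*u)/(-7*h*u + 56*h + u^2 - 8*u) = (-2*h + u)/(-7*h + u)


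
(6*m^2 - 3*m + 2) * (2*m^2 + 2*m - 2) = 12*m^4 + 6*m^3 - 14*m^2 + 10*m - 4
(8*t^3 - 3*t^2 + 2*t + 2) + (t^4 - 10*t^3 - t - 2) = t^4 - 2*t^3 - 3*t^2 + t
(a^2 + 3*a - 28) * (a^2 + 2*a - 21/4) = a^4 + 5*a^3 - 109*a^2/4 - 287*a/4 + 147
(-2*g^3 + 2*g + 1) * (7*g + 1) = -14*g^4 - 2*g^3 + 14*g^2 + 9*g + 1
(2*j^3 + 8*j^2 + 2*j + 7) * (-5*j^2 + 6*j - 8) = -10*j^5 - 28*j^4 + 22*j^3 - 87*j^2 + 26*j - 56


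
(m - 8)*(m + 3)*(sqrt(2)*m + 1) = sqrt(2)*m^3 - 5*sqrt(2)*m^2 + m^2 - 24*sqrt(2)*m - 5*m - 24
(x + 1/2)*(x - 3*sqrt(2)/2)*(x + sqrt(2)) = x^3 - sqrt(2)*x^2/2 + x^2/2 - 3*x - sqrt(2)*x/4 - 3/2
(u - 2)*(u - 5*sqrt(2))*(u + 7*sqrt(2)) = u^3 - 2*u^2 + 2*sqrt(2)*u^2 - 70*u - 4*sqrt(2)*u + 140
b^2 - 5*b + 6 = (b - 3)*(b - 2)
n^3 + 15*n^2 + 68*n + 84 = (n + 2)*(n + 6)*(n + 7)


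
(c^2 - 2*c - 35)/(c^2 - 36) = (c^2 - 2*c - 35)/(c^2 - 36)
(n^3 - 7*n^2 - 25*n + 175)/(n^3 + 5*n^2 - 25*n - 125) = (n - 7)/(n + 5)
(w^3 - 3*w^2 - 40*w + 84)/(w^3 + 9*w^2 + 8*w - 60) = (w - 7)/(w + 5)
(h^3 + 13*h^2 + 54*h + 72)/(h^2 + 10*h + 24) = h + 3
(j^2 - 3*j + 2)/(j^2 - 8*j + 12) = (j - 1)/(j - 6)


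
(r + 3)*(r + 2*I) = r^2 + 3*r + 2*I*r + 6*I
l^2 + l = l*(l + 1)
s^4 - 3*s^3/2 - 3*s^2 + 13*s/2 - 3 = (s - 3/2)*(s - 1)^2*(s + 2)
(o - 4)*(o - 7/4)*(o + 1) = o^3 - 19*o^2/4 + 5*o/4 + 7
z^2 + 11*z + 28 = (z + 4)*(z + 7)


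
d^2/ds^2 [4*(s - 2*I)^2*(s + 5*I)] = 24*s + 8*I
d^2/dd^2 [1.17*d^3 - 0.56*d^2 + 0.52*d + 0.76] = 7.02*d - 1.12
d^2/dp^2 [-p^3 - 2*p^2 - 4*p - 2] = -6*p - 4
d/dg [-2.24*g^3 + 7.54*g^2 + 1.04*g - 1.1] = -6.72*g^2 + 15.08*g + 1.04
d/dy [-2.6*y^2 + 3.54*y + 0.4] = 3.54 - 5.2*y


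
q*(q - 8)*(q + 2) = q^3 - 6*q^2 - 16*q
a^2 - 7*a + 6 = (a - 6)*(a - 1)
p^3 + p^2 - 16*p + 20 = (p - 2)^2*(p + 5)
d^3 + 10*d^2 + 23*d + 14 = (d + 1)*(d + 2)*(d + 7)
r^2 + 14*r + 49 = (r + 7)^2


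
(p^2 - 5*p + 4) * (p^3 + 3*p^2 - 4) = p^5 - 2*p^4 - 11*p^3 + 8*p^2 + 20*p - 16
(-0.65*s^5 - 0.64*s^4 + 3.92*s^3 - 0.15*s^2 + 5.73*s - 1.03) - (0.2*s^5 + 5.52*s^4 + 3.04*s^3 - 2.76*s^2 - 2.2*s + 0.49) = -0.85*s^5 - 6.16*s^4 + 0.88*s^3 + 2.61*s^2 + 7.93*s - 1.52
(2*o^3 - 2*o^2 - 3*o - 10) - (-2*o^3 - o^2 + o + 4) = 4*o^3 - o^2 - 4*o - 14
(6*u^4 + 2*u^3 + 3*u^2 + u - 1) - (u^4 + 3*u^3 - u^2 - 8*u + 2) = 5*u^4 - u^3 + 4*u^2 + 9*u - 3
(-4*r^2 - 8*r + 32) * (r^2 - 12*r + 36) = -4*r^4 + 40*r^3 - 16*r^2 - 672*r + 1152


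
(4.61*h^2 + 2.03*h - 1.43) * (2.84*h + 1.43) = 13.0924*h^3 + 12.3575*h^2 - 1.1583*h - 2.0449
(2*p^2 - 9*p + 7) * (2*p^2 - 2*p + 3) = 4*p^4 - 22*p^3 + 38*p^2 - 41*p + 21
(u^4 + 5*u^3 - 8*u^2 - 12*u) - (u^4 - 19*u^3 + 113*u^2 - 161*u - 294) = 24*u^3 - 121*u^2 + 149*u + 294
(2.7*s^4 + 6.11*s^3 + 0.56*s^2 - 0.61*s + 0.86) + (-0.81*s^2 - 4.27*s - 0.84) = 2.7*s^4 + 6.11*s^3 - 0.25*s^2 - 4.88*s + 0.02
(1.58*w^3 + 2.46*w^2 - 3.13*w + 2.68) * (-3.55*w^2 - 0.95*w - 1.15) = -5.609*w^5 - 10.234*w^4 + 6.9575*w^3 - 9.3695*w^2 + 1.0535*w - 3.082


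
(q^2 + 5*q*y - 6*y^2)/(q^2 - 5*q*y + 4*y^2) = (-q - 6*y)/(-q + 4*y)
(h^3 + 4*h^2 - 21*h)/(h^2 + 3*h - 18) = h*(h + 7)/(h + 6)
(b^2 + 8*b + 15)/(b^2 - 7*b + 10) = (b^2 + 8*b + 15)/(b^2 - 7*b + 10)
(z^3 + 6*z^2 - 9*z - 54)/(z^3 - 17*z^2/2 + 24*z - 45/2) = 2*(z^2 + 9*z + 18)/(2*z^2 - 11*z + 15)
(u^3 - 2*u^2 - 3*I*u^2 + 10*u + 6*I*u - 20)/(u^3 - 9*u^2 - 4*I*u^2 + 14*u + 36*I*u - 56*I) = (u^2 - 3*I*u + 10)/(u^2 - u*(7 + 4*I) + 28*I)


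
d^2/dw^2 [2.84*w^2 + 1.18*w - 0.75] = 5.68000000000000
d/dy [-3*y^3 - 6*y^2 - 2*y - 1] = -9*y^2 - 12*y - 2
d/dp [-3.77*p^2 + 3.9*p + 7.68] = 3.9 - 7.54*p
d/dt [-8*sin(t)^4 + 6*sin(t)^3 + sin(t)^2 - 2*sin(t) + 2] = 2*(-16*sin(t)^3 + 9*sin(t)^2 + sin(t) - 1)*cos(t)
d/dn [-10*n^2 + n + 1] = 1 - 20*n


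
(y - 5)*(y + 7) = y^2 + 2*y - 35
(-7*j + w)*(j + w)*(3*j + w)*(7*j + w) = -147*j^4 - 196*j^3*w - 46*j^2*w^2 + 4*j*w^3 + w^4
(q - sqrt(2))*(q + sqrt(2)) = q^2 - 2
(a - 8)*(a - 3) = a^2 - 11*a + 24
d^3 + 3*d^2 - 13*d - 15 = (d - 3)*(d + 1)*(d + 5)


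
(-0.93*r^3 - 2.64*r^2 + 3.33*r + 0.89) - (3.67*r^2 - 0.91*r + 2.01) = -0.93*r^3 - 6.31*r^2 + 4.24*r - 1.12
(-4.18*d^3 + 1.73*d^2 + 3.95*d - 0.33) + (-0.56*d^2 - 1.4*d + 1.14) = -4.18*d^3 + 1.17*d^2 + 2.55*d + 0.81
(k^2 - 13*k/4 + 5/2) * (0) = 0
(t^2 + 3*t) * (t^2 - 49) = t^4 + 3*t^3 - 49*t^2 - 147*t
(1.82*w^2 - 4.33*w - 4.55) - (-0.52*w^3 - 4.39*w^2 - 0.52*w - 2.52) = 0.52*w^3 + 6.21*w^2 - 3.81*w - 2.03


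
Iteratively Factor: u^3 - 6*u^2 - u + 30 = (u - 3)*(u^2 - 3*u - 10) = (u - 5)*(u - 3)*(u + 2)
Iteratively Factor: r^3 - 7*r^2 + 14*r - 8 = (r - 2)*(r^2 - 5*r + 4) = (r - 4)*(r - 2)*(r - 1)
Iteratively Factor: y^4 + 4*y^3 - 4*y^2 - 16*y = (y + 2)*(y^3 + 2*y^2 - 8*y) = y*(y + 2)*(y^2 + 2*y - 8) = y*(y + 2)*(y + 4)*(y - 2)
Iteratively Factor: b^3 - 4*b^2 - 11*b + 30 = (b - 2)*(b^2 - 2*b - 15) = (b - 2)*(b + 3)*(b - 5)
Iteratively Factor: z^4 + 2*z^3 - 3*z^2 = (z + 3)*(z^3 - z^2) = (z - 1)*(z + 3)*(z^2) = z*(z - 1)*(z + 3)*(z)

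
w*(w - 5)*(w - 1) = w^3 - 6*w^2 + 5*w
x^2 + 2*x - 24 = (x - 4)*(x + 6)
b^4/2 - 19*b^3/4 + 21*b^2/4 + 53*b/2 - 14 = (b/2 + 1)*(b - 7)*(b - 4)*(b - 1/2)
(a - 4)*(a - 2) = a^2 - 6*a + 8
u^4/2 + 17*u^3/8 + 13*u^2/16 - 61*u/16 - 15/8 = (u/2 + 1)*(u - 5/4)*(u + 1/2)*(u + 3)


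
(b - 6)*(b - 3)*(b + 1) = b^3 - 8*b^2 + 9*b + 18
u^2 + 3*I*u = u*(u + 3*I)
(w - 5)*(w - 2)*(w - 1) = w^3 - 8*w^2 + 17*w - 10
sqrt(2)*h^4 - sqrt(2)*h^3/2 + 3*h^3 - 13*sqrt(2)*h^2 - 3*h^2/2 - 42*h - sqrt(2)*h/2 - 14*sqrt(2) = (h - 4)*(h + 7/2)*(h + sqrt(2))*(sqrt(2)*h + 1)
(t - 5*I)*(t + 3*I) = t^2 - 2*I*t + 15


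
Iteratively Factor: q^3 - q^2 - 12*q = (q)*(q^2 - q - 12) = q*(q - 4)*(q + 3)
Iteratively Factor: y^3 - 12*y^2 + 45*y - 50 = (y - 2)*(y^2 - 10*y + 25) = (y - 5)*(y - 2)*(y - 5)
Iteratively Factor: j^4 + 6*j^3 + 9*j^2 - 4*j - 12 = (j + 2)*(j^3 + 4*j^2 + j - 6) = (j + 2)*(j + 3)*(j^2 + j - 2) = (j - 1)*(j + 2)*(j + 3)*(j + 2)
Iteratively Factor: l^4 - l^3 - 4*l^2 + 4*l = (l)*(l^3 - l^2 - 4*l + 4) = l*(l - 2)*(l^2 + l - 2) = l*(l - 2)*(l - 1)*(l + 2)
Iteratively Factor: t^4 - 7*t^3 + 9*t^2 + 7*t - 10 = (t - 2)*(t^3 - 5*t^2 - t + 5) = (t - 2)*(t + 1)*(t^2 - 6*t + 5) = (t - 5)*(t - 2)*(t + 1)*(t - 1)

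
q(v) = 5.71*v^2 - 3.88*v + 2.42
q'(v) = 11.42*v - 3.88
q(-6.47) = 266.55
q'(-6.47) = -77.77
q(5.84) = 174.50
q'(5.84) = 62.81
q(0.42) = 1.80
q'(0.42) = 0.92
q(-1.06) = 12.95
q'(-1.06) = -15.99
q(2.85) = 37.74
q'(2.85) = 28.67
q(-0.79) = 9.05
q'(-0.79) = -12.90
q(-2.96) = 63.93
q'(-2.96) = -37.68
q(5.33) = 143.95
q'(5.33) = 56.99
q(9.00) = 430.01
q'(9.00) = 98.90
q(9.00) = 430.01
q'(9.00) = 98.90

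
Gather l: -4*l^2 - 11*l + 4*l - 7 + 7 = -4*l^2 - 7*l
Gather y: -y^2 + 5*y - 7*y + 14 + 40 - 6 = -y^2 - 2*y + 48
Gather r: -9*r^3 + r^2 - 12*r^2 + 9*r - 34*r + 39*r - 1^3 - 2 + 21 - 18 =-9*r^3 - 11*r^2 + 14*r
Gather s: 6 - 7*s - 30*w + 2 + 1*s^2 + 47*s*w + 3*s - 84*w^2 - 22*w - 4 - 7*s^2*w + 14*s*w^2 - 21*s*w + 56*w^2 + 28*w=s^2*(1 - 7*w) + s*(14*w^2 + 26*w - 4) - 28*w^2 - 24*w + 4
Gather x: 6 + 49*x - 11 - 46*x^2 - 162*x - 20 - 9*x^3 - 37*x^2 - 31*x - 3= -9*x^3 - 83*x^2 - 144*x - 28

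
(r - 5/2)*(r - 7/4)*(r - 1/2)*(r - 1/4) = r^4 - 5*r^3 + 123*r^2/16 - 61*r/16 + 35/64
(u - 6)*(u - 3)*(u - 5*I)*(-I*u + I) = -I*u^4 - 5*u^3 + 10*I*u^3 + 50*u^2 - 27*I*u^2 - 135*u + 18*I*u + 90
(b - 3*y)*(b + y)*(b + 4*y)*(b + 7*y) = b^4 + 9*b^3*y + 3*b^2*y^2 - 89*b*y^3 - 84*y^4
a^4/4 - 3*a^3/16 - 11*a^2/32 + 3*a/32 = a*(a/4 + 1/4)*(a - 3/2)*(a - 1/4)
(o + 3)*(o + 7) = o^2 + 10*o + 21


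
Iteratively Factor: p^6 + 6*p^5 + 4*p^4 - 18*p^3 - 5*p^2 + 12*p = (p - 1)*(p^5 + 7*p^4 + 11*p^3 - 7*p^2 - 12*p) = (p - 1)*(p + 1)*(p^4 + 6*p^3 + 5*p^2 - 12*p) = p*(p - 1)*(p + 1)*(p^3 + 6*p^2 + 5*p - 12) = p*(p - 1)*(p + 1)*(p + 4)*(p^2 + 2*p - 3) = p*(p - 1)^2*(p + 1)*(p + 4)*(p + 3)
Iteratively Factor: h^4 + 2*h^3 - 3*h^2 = (h)*(h^3 + 2*h^2 - 3*h) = h*(h + 3)*(h^2 - h) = h^2*(h + 3)*(h - 1)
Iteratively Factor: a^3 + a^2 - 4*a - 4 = (a + 2)*(a^2 - a - 2) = (a + 1)*(a + 2)*(a - 2)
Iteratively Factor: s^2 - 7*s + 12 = (s - 4)*(s - 3)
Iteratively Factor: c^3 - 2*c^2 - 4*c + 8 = (c - 2)*(c^2 - 4) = (c - 2)*(c + 2)*(c - 2)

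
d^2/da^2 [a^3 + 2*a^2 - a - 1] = 6*a + 4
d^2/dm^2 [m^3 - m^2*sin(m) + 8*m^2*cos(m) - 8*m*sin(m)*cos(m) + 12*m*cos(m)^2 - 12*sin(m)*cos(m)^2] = m^2*sin(m) - 8*m^2*cos(m) - 32*m*sin(m) + 16*m*sin(2*m) - 4*m*cos(m) - 24*m*cos(2*m) + 6*m + sin(m) - 24*sin(2*m) + 27*sin(3*m) + 16*cos(m) - 16*cos(2*m)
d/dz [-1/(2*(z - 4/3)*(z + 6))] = 3*(3*z + 7)/((z + 6)^2*(3*z - 4)^2)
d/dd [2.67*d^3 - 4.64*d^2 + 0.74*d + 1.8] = 8.01*d^2 - 9.28*d + 0.74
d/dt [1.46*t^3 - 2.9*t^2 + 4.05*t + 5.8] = 4.38*t^2 - 5.8*t + 4.05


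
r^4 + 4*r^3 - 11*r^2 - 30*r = r*(r - 3)*(r + 2)*(r + 5)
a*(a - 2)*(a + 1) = a^3 - a^2 - 2*a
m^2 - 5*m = m*(m - 5)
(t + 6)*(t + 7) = t^2 + 13*t + 42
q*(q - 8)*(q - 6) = q^3 - 14*q^2 + 48*q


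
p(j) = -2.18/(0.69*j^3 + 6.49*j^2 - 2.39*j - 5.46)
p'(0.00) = -0.17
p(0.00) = 0.40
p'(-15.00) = 0.00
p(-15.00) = 0.00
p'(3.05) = 0.03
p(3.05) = -0.03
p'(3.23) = 0.02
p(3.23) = -0.03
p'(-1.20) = -1.06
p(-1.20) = -0.39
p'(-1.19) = -1.11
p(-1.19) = -0.40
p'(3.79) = 0.01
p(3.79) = -0.02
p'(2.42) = 0.07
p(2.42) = -0.06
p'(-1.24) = -0.88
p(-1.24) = -0.35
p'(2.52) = 0.06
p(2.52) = -0.05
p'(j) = -2.18*(-2.07*j^2 - 12.98*j + 2.39)/(0.69*j^3 + 6.49*j^2 - 2.39*j - 5.46)^2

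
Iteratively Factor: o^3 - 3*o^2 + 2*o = (o - 1)*(o^2 - 2*o) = o*(o - 1)*(o - 2)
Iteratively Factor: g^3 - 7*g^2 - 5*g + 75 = (g + 3)*(g^2 - 10*g + 25) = (g - 5)*(g + 3)*(g - 5)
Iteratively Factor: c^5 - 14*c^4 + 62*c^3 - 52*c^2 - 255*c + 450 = (c + 2)*(c^4 - 16*c^3 + 94*c^2 - 240*c + 225) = (c - 3)*(c + 2)*(c^3 - 13*c^2 + 55*c - 75) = (c - 3)^2*(c + 2)*(c^2 - 10*c + 25) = (c - 5)*(c - 3)^2*(c + 2)*(c - 5)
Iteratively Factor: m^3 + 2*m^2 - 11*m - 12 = (m + 4)*(m^2 - 2*m - 3) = (m - 3)*(m + 4)*(m + 1)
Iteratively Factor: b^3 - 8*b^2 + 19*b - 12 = (b - 1)*(b^2 - 7*b + 12) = (b - 3)*(b - 1)*(b - 4)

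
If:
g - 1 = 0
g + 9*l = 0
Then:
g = 1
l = -1/9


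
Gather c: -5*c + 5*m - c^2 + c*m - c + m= -c^2 + c*(m - 6) + 6*m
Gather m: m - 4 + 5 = m + 1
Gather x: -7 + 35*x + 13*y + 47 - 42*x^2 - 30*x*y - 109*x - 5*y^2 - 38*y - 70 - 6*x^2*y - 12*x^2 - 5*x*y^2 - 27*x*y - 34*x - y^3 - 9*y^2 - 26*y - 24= x^2*(-6*y - 54) + x*(-5*y^2 - 57*y - 108) - y^3 - 14*y^2 - 51*y - 54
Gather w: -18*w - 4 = -18*w - 4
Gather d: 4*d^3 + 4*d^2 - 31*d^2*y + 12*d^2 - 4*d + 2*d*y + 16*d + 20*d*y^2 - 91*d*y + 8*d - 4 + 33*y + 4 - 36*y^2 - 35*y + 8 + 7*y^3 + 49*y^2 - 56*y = 4*d^3 + d^2*(16 - 31*y) + d*(20*y^2 - 89*y + 20) + 7*y^3 + 13*y^2 - 58*y + 8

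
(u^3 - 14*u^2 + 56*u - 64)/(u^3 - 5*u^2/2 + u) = 2*(u^2 - 12*u + 32)/(u*(2*u - 1))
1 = 1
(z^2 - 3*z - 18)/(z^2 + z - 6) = (z - 6)/(z - 2)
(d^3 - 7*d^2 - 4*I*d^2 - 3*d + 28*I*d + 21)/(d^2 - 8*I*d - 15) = (d^2 - d*(7 + I) + 7*I)/(d - 5*I)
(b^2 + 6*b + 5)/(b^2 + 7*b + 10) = (b + 1)/(b + 2)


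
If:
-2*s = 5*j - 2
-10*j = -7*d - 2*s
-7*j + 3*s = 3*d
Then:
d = 32/293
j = 54/293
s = 158/293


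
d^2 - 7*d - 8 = (d - 8)*(d + 1)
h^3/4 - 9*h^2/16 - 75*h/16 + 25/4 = (h/4 + 1)*(h - 5)*(h - 5/4)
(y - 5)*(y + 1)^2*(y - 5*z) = y^4 - 5*y^3*z - 3*y^3 + 15*y^2*z - 9*y^2 + 45*y*z - 5*y + 25*z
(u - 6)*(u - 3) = u^2 - 9*u + 18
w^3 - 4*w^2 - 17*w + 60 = (w - 5)*(w - 3)*(w + 4)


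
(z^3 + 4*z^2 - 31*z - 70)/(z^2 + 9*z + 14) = z - 5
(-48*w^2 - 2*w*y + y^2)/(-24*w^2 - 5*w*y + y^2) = (6*w + y)/(3*w + y)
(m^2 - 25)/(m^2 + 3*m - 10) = (m - 5)/(m - 2)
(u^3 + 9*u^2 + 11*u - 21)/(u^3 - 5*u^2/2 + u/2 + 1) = 2*(u^2 + 10*u + 21)/(2*u^2 - 3*u - 2)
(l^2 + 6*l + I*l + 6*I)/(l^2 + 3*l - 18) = (l + I)/(l - 3)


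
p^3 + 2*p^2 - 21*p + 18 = (p - 3)*(p - 1)*(p + 6)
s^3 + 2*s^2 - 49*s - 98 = (s - 7)*(s + 2)*(s + 7)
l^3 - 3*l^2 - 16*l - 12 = (l - 6)*(l + 1)*(l + 2)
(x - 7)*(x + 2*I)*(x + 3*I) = x^3 - 7*x^2 + 5*I*x^2 - 6*x - 35*I*x + 42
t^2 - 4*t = t*(t - 4)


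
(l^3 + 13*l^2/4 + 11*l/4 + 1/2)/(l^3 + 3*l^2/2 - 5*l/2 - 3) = (4*l + 1)/(2*(2*l - 3))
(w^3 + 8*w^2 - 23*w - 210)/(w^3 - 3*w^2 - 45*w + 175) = (w + 6)/(w - 5)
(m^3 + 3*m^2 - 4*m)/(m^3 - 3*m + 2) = m*(m + 4)/(m^2 + m - 2)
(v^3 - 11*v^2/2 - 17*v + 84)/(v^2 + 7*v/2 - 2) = (2*v^2 - 19*v + 42)/(2*v - 1)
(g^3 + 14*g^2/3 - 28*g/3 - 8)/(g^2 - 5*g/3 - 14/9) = 3*(g^2 + 4*g - 12)/(3*g - 7)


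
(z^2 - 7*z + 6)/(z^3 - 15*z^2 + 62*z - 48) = 1/(z - 8)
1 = 1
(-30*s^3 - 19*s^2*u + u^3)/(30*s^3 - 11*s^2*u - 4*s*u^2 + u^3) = (-2*s - u)/(2*s - u)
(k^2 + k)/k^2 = (k + 1)/k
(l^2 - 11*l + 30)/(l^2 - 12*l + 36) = (l - 5)/(l - 6)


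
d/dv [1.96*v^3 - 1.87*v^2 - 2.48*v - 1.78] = 5.88*v^2 - 3.74*v - 2.48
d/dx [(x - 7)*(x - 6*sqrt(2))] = 2*x - 6*sqrt(2) - 7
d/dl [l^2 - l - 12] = 2*l - 1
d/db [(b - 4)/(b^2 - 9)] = (b^2 - 2*b*(b - 4) - 9)/(b^2 - 9)^2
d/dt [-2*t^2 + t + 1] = 1 - 4*t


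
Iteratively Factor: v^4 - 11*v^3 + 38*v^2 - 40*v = (v - 5)*(v^3 - 6*v^2 + 8*v) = v*(v - 5)*(v^2 - 6*v + 8) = v*(v - 5)*(v - 4)*(v - 2)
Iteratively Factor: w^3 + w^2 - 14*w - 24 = (w - 4)*(w^2 + 5*w + 6) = (w - 4)*(w + 3)*(w + 2)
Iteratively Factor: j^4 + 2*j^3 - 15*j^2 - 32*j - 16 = (j + 4)*(j^3 - 2*j^2 - 7*j - 4) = (j - 4)*(j + 4)*(j^2 + 2*j + 1) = (j - 4)*(j + 1)*(j + 4)*(j + 1)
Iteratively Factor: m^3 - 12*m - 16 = (m + 2)*(m^2 - 2*m - 8) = (m - 4)*(m + 2)*(m + 2)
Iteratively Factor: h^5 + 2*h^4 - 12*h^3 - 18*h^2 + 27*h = (h + 3)*(h^4 - h^3 - 9*h^2 + 9*h) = (h - 1)*(h + 3)*(h^3 - 9*h) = (h - 1)*(h + 3)^2*(h^2 - 3*h) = h*(h - 1)*(h + 3)^2*(h - 3)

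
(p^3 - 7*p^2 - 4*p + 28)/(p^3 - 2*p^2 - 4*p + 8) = (p - 7)/(p - 2)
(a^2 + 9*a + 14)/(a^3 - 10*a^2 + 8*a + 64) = (a + 7)/(a^2 - 12*a + 32)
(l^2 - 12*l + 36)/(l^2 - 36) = (l - 6)/(l + 6)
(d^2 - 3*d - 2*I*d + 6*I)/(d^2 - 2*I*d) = (d - 3)/d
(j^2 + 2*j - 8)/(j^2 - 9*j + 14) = (j + 4)/(j - 7)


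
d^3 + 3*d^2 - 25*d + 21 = (d - 3)*(d - 1)*(d + 7)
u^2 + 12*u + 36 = (u + 6)^2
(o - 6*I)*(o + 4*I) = o^2 - 2*I*o + 24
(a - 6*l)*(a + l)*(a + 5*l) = a^3 - 31*a*l^2 - 30*l^3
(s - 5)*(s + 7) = s^2 + 2*s - 35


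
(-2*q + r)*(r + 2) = -2*q*r - 4*q + r^2 + 2*r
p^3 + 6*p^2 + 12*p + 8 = (p + 2)^3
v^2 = v^2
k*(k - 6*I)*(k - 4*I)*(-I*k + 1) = -I*k^4 - 9*k^3 + 14*I*k^2 - 24*k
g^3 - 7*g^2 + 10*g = g*(g - 5)*(g - 2)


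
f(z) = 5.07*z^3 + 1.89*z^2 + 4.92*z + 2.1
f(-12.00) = -8545.74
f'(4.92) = 391.70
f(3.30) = 221.12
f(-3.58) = -223.92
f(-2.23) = -55.70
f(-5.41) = -771.99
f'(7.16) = 811.73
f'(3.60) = 215.65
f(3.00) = 170.76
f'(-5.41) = 429.64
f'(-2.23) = 72.13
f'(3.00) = 153.15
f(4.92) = 675.87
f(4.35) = 476.59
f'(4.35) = 309.17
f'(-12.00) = 2149.80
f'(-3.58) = 186.33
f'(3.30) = 183.03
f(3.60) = 280.85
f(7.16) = 1995.22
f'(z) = 15.21*z^2 + 3.78*z + 4.92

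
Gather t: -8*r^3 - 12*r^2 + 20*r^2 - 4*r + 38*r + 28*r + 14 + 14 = -8*r^3 + 8*r^2 + 62*r + 28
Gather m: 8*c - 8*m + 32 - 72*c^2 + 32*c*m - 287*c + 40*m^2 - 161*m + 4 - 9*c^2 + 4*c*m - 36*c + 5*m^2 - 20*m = -81*c^2 - 315*c + 45*m^2 + m*(36*c - 189) + 36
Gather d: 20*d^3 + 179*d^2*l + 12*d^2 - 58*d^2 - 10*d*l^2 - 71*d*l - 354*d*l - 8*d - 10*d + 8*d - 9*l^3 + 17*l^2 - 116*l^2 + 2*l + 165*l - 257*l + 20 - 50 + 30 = 20*d^3 + d^2*(179*l - 46) + d*(-10*l^2 - 425*l - 10) - 9*l^3 - 99*l^2 - 90*l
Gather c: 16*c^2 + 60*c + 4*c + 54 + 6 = 16*c^2 + 64*c + 60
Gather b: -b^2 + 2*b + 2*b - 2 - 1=-b^2 + 4*b - 3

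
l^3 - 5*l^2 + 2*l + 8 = (l - 4)*(l - 2)*(l + 1)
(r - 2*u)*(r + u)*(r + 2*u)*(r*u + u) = r^4*u + r^3*u^2 + r^3*u - 4*r^2*u^3 + r^2*u^2 - 4*r*u^4 - 4*r*u^3 - 4*u^4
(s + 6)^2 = s^2 + 12*s + 36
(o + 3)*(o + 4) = o^2 + 7*o + 12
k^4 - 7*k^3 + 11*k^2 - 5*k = k*(k - 5)*(k - 1)^2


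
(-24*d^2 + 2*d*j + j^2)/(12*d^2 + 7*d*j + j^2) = (-24*d^2 + 2*d*j + j^2)/(12*d^2 + 7*d*j + j^2)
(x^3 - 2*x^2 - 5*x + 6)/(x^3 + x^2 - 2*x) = (x - 3)/x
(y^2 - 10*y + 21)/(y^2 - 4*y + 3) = (y - 7)/(y - 1)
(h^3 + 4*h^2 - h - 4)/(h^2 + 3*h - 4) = h + 1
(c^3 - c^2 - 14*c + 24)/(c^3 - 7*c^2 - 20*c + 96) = (c - 2)/(c - 8)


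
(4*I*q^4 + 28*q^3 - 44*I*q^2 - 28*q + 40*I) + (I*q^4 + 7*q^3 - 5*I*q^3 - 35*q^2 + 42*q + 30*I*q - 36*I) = 5*I*q^4 + 35*q^3 - 5*I*q^3 - 35*q^2 - 44*I*q^2 + 14*q + 30*I*q + 4*I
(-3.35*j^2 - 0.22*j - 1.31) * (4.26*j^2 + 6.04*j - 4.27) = -14.271*j^4 - 21.1712*j^3 + 7.3951*j^2 - 6.973*j + 5.5937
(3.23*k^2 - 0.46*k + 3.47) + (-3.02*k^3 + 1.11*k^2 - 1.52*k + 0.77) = -3.02*k^3 + 4.34*k^2 - 1.98*k + 4.24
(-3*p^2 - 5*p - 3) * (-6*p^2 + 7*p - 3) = 18*p^4 + 9*p^3 - 8*p^2 - 6*p + 9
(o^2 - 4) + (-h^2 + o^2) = -h^2 + 2*o^2 - 4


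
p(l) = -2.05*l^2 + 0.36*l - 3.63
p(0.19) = -3.64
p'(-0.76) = 3.48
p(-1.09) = -6.46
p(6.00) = -75.27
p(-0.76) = -5.09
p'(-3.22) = 13.56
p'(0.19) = -0.42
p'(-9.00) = 37.26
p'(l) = 0.36 - 4.1*l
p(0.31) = -3.72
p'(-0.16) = 1.02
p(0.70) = -4.38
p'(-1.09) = 4.83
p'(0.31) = -0.91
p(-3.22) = -26.04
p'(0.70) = -2.51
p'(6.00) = -24.24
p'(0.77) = -2.80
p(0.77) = -4.57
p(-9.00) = -172.92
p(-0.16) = -3.74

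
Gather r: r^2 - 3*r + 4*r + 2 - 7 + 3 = r^2 + r - 2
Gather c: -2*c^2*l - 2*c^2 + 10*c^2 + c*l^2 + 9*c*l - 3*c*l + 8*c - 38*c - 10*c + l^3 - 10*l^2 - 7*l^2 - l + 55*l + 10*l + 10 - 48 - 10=c^2*(8 - 2*l) + c*(l^2 + 6*l - 40) + l^3 - 17*l^2 + 64*l - 48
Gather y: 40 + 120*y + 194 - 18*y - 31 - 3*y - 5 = 99*y + 198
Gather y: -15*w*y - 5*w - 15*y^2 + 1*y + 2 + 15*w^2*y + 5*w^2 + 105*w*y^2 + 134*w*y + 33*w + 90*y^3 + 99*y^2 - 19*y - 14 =5*w^2 + 28*w + 90*y^3 + y^2*(105*w + 84) + y*(15*w^2 + 119*w - 18) - 12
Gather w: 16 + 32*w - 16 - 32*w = 0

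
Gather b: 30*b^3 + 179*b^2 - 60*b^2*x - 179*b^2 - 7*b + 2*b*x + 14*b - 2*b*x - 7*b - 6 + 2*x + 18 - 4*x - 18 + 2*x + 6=30*b^3 - 60*b^2*x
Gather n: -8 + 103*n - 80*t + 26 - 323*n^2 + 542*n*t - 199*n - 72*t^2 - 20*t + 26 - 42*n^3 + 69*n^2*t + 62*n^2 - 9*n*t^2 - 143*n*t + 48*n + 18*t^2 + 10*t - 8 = -42*n^3 + n^2*(69*t - 261) + n*(-9*t^2 + 399*t - 48) - 54*t^2 - 90*t + 36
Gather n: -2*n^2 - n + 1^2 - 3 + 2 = -2*n^2 - n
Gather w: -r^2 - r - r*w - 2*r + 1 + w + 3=-r^2 - 3*r + w*(1 - r) + 4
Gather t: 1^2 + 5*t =5*t + 1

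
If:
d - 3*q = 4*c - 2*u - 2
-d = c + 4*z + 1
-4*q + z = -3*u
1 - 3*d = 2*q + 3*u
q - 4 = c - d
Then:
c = 446/25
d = 49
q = -679/25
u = -764/25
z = -424/25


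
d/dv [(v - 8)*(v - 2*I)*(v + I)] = 3*v^2 - 2*v*(8 + I) + 2 + 8*I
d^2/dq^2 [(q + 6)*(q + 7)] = 2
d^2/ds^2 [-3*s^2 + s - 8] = -6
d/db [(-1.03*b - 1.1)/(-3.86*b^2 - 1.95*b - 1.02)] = (3.9758*b^2 + 2.0085*b - (1.03*b + 1.1)*(7.72*b + 1.95) + 1.0506)/(3.86*b^2 + 1.95*b + 1.02)^2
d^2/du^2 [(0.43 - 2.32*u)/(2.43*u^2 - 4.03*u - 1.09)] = ((2.32*u - 0.43)*(4.86*u - 4.03)*(9.72*u - 8.06) + (33.8256*u - 20.789)*(-2.43*u^2 + 4.03*u + 1.09))/(-2.43*u^2 + 4.03*u + 1.09)^3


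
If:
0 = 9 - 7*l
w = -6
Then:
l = 9/7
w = -6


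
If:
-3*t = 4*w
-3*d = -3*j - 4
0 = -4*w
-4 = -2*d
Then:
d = 2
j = 2/3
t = 0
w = 0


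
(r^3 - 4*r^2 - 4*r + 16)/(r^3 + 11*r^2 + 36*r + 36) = (r^2 - 6*r + 8)/(r^2 + 9*r + 18)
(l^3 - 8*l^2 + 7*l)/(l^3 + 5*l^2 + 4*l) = (l^2 - 8*l + 7)/(l^2 + 5*l + 4)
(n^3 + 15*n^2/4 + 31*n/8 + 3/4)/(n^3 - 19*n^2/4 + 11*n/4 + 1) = (n^2 + 7*n/2 + 3)/(n^2 - 5*n + 4)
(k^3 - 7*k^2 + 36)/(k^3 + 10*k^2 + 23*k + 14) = (k^2 - 9*k + 18)/(k^2 + 8*k + 7)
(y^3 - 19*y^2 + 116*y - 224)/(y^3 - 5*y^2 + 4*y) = (y^2 - 15*y + 56)/(y*(y - 1))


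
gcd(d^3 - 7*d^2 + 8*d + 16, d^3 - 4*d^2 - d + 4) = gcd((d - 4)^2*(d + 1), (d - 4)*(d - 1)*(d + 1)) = d^2 - 3*d - 4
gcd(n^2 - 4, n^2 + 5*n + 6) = n + 2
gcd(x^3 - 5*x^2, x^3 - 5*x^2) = x^3 - 5*x^2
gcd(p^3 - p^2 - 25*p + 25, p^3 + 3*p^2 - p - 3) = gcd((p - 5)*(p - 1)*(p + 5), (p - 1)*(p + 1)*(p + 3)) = p - 1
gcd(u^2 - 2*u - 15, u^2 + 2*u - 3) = u + 3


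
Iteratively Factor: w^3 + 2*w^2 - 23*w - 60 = (w - 5)*(w^2 + 7*w + 12) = (w - 5)*(w + 3)*(w + 4)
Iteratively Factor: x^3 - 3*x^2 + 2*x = (x)*(x^2 - 3*x + 2) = x*(x - 1)*(x - 2)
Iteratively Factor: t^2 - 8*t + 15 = (t - 5)*(t - 3)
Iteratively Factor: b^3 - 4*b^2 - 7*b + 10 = (b - 1)*(b^2 - 3*b - 10) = (b - 1)*(b + 2)*(b - 5)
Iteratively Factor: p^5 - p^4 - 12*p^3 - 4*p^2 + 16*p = (p + 2)*(p^4 - 3*p^3 - 6*p^2 + 8*p) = (p - 4)*(p + 2)*(p^3 + p^2 - 2*p) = (p - 4)*(p - 1)*(p + 2)*(p^2 + 2*p) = p*(p - 4)*(p - 1)*(p + 2)*(p + 2)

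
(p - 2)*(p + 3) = p^2 + p - 6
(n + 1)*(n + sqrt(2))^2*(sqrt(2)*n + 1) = sqrt(2)*n^4 + sqrt(2)*n^3 + 5*n^3 + 5*n^2 + 4*sqrt(2)*n^2 + 2*n + 4*sqrt(2)*n + 2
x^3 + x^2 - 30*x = x*(x - 5)*(x + 6)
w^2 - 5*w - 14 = (w - 7)*(w + 2)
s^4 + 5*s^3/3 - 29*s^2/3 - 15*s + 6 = (s - 3)*(s - 1/3)*(s + 2)*(s + 3)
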